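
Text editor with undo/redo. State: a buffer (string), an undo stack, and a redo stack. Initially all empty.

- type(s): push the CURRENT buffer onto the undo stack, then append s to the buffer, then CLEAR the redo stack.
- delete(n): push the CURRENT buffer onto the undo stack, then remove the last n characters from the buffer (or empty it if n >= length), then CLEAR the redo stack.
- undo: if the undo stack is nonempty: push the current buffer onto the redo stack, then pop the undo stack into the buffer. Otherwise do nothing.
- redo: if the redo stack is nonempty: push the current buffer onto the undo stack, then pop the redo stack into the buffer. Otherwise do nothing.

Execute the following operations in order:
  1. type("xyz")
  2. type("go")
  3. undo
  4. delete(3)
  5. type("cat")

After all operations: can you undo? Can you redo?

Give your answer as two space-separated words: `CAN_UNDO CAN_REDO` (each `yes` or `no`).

Answer: yes no

Derivation:
After op 1 (type): buf='xyz' undo_depth=1 redo_depth=0
After op 2 (type): buf='xyzgo' undo_depth=2 redo_depth=0
After op 3 (undo): buf='xyz' undo_depth=1 redo_depth=1
After op 4 (delete): buf='(empty)' undo_depth=2 redo_depth=0
After op 5 (type): buf='cat' undo_depth=3 redo_depth=0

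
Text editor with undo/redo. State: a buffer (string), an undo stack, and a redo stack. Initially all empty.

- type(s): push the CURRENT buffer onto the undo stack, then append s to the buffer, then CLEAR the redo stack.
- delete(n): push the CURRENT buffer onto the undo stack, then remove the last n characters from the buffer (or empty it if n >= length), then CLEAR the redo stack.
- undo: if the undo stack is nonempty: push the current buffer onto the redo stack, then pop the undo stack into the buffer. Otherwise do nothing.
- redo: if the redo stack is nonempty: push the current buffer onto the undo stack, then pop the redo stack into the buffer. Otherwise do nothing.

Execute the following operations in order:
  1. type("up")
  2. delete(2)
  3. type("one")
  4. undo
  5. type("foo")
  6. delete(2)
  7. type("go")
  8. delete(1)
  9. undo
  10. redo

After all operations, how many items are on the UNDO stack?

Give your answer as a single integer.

Answer: 6

Derivation:
After op 1 (type): buf='up' undo_depth=1 redo_depth=0
After op 2 (delete): buf='(empty)' undo_depth=2 redo_depth=0
After op 3 (type): buf='one' undo_depth=3 redo_depth=0
After op 4 (undo): buf='(empty)' undo_depth=2 redo_depth=1
After op 5 (type): buf='foo' undo_depth=3 redo_depth=0
After op 6 (delete): buf='f' undo_depth=4 redo_depth=0
After op 7 (type): buf='fgo' undo_depth=5 redo_depth=0
After op 8 (delete): buf='fg' undo_depth=6 redo_depth=0
After op 9 (undo): buf='fgo' undo_depth=5 redo_depth=1
After op 10 (redo): buf='fg' undo_depth=6 redo_depth=0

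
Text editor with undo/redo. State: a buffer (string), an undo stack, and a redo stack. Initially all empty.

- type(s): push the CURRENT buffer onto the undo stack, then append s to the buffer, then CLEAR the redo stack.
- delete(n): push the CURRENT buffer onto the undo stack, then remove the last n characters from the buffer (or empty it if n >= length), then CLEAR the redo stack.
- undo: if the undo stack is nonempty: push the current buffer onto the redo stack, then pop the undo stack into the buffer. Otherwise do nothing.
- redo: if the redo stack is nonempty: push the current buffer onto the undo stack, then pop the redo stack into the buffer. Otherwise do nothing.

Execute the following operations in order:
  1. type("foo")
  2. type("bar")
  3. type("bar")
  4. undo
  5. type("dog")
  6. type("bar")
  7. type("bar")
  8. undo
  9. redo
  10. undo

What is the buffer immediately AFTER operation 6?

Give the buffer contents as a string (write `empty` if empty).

After op 1 (type): buf='foo' undo_depth=1 redo_depth=0
After op 2 (type): buf='foobar' undo_depth=2 redo_depth=0
After op 3 (type): buf='foobarbar' undo_depth=3 redo_depth=0
After op 4 (undo): buf='foobar' undo_depth=2 redo_depth=1
After op 5 (type): buf='foobardog' undo_depth=3 redo_depth=0
After op 6 (type): buf='foobardogbar' undo_depth=4 redo_depth=0

Answer: foobardogbar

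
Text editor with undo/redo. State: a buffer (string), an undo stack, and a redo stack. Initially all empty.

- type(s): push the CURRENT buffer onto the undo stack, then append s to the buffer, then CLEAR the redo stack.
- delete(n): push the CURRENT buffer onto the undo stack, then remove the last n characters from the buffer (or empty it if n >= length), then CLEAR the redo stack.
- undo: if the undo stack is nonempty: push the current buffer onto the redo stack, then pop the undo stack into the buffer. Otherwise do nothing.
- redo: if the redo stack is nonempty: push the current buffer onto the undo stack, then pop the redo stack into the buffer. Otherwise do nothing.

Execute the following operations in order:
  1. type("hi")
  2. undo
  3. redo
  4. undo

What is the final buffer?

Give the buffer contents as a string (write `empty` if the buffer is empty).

Answer: empty

Derivation:
After op 1 (type): buf='hi' undo_depth=1 redo_depth=0
After op 2 (undo): buf='(empty)' undo_depth=0 redo_depth=1
After op 3 (redo): buf='hi' undo_depth=1 redo_depth=0
After op 4 (undo): buf='(empty)' undo_depth=0 redo_depth=1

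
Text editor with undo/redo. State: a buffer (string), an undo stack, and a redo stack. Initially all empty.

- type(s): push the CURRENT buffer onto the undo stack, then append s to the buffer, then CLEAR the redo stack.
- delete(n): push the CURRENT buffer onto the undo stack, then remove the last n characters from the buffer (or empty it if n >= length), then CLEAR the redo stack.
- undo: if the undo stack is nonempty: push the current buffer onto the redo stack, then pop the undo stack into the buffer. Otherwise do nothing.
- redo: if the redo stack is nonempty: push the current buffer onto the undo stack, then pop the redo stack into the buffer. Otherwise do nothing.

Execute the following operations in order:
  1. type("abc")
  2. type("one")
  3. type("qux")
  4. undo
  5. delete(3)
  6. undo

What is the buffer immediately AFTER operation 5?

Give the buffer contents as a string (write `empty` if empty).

Answer: abc

Derivation:
After op 1 (type): buf='abc' undo_depth=1 redo_depth=0
After op 2 (type): buf='abcone' undo_depth=2 redo_depth=0
After op 3 (type): buf='abconequx' undo_depth=3 redo_depth=0
After op 4 (undo): buf='abcone' undo_depth=2 redo_depth=1
After op 5 (delete): buf='abc' undo_depth=3 redo_depth=0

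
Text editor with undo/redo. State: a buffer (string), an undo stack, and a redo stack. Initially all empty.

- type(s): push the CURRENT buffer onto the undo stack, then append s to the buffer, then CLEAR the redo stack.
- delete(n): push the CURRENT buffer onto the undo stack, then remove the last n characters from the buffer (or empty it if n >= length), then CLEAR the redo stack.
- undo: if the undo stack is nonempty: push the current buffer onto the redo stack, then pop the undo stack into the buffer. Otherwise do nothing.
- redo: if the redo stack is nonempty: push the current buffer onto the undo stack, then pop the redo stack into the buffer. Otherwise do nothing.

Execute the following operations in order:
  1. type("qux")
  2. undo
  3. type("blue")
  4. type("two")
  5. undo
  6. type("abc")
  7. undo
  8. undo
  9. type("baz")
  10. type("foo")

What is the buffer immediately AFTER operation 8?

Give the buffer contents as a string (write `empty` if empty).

After op 1 (type): buf='qux' undo_depth=1 redo_depth=0
After op 2 (undo): buf='(empty)' undo_depth=0 redo_depth=1
After op 3 (type): buf='blue' undo_depth=1 redo_depth=0
After op 4 (type): buf='bluetwo' undo_depth=2 redo_depth=0
After op 5 (undo): buf='blue' undo_depth=1 redo_depth=1
After op 6 (type): buf='blueabc' undo_depth=2 redo_depth=0
After op 7 (undo): buf='blue' undo_depth=1 redo_depth=1
After op 8 (undo): buf='(empty)' undo_depth=0 redo_depth=2

Answer: empty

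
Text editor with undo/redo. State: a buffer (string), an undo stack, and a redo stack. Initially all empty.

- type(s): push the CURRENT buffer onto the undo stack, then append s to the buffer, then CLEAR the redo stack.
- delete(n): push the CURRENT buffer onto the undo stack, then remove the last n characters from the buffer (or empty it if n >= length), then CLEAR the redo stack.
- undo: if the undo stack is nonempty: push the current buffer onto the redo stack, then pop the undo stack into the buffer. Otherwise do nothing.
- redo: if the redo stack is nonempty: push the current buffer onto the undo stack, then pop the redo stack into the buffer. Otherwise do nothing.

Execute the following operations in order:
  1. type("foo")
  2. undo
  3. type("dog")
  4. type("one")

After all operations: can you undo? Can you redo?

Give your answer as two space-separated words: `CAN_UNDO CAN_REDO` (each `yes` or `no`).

Answer: yes no

Derivation:
After op 1 (type): buf='foo' undo_depth=1 redo_depth=0
After op 2 (undo): buf='(empty)' undo_depth=0 redo_depth=1
After op 3 (type): buf='dog' undo_depth=1 redo_depth=0
After op 4 (type): buf='dogone' undo_depth=2 redo_depth=0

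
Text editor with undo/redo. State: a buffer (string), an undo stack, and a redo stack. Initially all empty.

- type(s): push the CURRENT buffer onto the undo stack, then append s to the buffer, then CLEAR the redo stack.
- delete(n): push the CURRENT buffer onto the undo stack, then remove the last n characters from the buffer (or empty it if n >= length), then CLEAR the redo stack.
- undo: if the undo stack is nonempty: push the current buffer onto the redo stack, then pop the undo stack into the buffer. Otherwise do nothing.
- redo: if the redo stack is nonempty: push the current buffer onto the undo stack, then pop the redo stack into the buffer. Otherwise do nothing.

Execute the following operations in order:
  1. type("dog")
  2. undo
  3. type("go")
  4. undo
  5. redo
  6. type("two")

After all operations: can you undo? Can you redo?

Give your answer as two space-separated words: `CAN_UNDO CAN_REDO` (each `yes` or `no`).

Answer: yes no

Derivation:
After op 1 (type): buf='dog' undo_depth=1 redo_depth=0
After op 2 (undo): buf='(empty)' undo_depth=0 redo_depth=1
After op 3 (type): buf='go' undo_depth=1 redo_depth=0
After op 4 (undo): buf='(empty)' undo_depth=0 redo_depth=1
After op 5 (redo): buf='go' undo_depth=1 redo_depth=0
After op 6 (type): buf='gotwo' undo_depth=2 redo_depth=0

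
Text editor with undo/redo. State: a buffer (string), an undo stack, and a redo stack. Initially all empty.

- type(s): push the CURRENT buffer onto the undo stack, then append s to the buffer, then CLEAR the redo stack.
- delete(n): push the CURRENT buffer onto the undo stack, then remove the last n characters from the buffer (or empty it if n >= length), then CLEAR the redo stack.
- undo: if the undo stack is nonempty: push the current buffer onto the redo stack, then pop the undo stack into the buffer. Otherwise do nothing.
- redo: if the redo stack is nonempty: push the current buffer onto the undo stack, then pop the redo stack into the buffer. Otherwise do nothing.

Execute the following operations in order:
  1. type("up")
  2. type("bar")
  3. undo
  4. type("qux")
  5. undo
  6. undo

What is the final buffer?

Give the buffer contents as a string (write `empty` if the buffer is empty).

After op 1 (type): buf='up' undo_depth=1 redo_depth=0
After op 2 (type): buf='upbar' undo_depth=2 redo_depth=0
After op 3 (undo): buf='up' undo_depth=1 redo_depth=1
After op 4 (type): buf='upqux' undo_depth=2 redo_depth=0
After op 5 (undo): buf='up' undo_depth=1 redo_depth=1
After op 6 (undo): buf='(empty)' undo_depth=0 redo_depth=2

Answer: empty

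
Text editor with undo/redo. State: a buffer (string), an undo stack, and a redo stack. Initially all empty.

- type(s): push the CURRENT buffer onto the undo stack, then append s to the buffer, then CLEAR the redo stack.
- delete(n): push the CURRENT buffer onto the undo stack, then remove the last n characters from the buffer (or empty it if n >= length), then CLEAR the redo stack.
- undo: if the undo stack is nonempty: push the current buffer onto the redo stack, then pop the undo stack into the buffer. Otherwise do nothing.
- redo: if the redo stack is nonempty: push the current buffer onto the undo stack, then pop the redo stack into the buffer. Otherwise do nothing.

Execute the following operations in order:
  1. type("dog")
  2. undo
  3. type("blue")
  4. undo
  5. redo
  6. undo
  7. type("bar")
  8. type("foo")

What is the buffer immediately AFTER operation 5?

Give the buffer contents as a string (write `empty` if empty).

Answer: blue

Derivation:
After op 1 (type): buf='dog' undo_depth=1 redo_depth=0
After op 2 (undo): buf='(empty)' undo_depth=0 redo_depth=1
After op 3 (type): buf='blue' undo_depth=1 redo_depth=0
After op 4 (undo): buf='(empty)' undo_depth=0 redo_depth=1
After op 5 (redo): buf='blue' undo_depth=1 redo_depth=0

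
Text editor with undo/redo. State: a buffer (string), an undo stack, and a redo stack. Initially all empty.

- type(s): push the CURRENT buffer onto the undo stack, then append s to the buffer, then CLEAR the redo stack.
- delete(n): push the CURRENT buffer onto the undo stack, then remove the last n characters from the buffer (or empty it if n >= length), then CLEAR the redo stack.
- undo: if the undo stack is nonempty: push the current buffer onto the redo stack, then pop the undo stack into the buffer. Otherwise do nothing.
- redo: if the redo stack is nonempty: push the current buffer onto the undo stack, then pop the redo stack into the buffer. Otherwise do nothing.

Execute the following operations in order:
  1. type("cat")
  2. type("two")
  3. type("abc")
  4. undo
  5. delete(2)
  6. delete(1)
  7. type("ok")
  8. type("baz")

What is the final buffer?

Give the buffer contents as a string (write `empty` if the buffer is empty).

Answer: catokbaz

Derivation:
After op 1 (type): buf='cat' undo_depth=1 redo_depth=0
After op 2 (type): buf='cattwo' undo_depth=2 redo_depth=0
After op 3 (type): buf='cattwoabc' undo_depth=3 redo_depth=0
After op 4 (undo): buf='cattwo' undo_depth=2 redo_depth=1
After op 5 (delete): buf='catt' undo_depth=3 redo_depth=0
After op 6 (delete): buf='cat' undo_depth=4 redo_depth=0
After op 7 (type): buf='catok' undo_depth=5 redo_depth=0
After op 8 (type): buf='catokbaz' undo_depth=6 redo_depth=0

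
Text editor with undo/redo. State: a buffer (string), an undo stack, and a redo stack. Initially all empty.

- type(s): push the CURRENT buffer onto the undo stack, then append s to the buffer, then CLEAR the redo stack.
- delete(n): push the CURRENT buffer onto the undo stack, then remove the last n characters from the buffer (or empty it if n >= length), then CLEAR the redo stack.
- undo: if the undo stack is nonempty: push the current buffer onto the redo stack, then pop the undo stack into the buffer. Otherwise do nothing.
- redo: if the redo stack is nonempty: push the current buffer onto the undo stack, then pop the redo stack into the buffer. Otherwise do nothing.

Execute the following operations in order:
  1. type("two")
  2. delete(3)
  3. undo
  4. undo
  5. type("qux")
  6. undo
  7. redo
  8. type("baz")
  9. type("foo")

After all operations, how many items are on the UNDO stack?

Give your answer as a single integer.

Answer: 3

Derivation:
After op 1 (type): buf='two' undo_depth=1 redo_depth=0
After op 2 (delete): buf='(empty)' undo_depth=2 redo_depth=0
After op 3 (undo): buf='two' undo_depth=1 redo_depth=1
After op 4 (undo): buf='(empty)' undo_depth=0 redo_depth=2
After op 5 (type): buf='qux' undo_depth=1 redo_depth=0
After op 6 (undo): buf='(empty)' undo_depth=0 redo_depth=1
After op 7 (redo): buf='qux' undo_depth=1 redo_depth=0
After op 8 (type): buf='quxbaz' undo_depth=2 redo_depth=0
After op 9 (type): buf='quxbazfoo' undo_depth=3 redo_depth=0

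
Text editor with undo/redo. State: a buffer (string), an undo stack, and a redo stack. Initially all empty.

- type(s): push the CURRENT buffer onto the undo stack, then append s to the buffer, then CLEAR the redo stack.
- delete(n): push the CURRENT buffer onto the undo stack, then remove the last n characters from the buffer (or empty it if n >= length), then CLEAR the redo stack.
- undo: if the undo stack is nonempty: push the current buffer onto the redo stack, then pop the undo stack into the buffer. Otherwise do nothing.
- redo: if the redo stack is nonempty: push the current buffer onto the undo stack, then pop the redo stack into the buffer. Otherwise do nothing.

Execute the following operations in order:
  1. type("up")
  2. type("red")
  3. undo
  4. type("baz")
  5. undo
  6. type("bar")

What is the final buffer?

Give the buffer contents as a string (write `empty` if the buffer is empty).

Answer: upbar

Derivation:
After op 1 (type): buf='up' undo_depth=1 redo_depth=0
After op 2 (type): buf='upred' undo_depth=2 redo_depth=0
After op 3 (undo): buf='up' undo_depth=1 redo_depth=1
After op 4 (type): buf='upbaz' undo_depth=2 redo_depth=0
After op 5 (undo): buf='up' undo_depth=1 redo_depth=1
After op 6 (type): buf='upbar' undo_depth=2 redo_depth=0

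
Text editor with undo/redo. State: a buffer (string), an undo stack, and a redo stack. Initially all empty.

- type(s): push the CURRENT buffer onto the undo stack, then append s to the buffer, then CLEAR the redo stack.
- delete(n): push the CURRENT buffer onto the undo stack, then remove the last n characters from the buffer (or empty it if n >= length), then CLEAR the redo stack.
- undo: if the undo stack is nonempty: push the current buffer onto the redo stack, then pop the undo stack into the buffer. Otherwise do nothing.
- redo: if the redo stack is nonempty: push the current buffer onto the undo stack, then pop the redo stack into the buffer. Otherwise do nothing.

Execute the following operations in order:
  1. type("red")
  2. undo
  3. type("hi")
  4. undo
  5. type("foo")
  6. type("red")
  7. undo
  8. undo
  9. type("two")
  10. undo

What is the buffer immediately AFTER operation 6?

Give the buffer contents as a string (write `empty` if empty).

Answer: foored

Derivation:
After op 1 (type): buf='red' undo_depth=1 redo_depth=0
After op 2 (undo): buf='(empty)' undo_depth=0 redo_depth=1
After op 3 (type): buf='hi' undo_depth=1 redo_depth=0
After op 4 (undo): buf='(empty)' undo_depth=0 redo_depth=1
After op 5 (type): buf='foo' undo_depth=1 redo_depth=0
After op 6 (type): buf='foored' undo_depth=2 redo_depth=0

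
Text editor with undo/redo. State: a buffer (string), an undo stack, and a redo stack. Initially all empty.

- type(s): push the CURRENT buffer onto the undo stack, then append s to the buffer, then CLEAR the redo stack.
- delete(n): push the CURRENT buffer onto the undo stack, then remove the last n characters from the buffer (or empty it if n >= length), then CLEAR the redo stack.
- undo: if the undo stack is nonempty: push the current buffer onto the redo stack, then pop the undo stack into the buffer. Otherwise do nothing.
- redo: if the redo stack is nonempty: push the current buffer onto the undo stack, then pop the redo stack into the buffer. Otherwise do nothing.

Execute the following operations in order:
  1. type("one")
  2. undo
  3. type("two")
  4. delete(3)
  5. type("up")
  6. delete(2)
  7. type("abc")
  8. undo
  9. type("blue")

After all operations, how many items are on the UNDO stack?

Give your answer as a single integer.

After op 1 (type): buf='one' undo_depth=1 redo_depth=0
After op 2 (undo): buf='(empty)' undo_depth=0 redo_depth=1
After op 3 (type): buf='two' undo_depth=1 redo_depth=0
After op 4 (delete): buf='(empty)' undo_depth=2 redo_depth=0
After op 5 (type): buf='up' undo_depth=3 redo_depth=0
After op 6 (delete): buf='(empty)' undo_depth=4 redo_depth=0
After op 7 (type): buf='abc' undo_depth=5 redo_depth=0
After op 8 (undo): buf='(empty)' undo_depth=4 redo_depth=1
After op 9 (type): buf='blue' undo_depth=5 redo_depth=0

Answer: 5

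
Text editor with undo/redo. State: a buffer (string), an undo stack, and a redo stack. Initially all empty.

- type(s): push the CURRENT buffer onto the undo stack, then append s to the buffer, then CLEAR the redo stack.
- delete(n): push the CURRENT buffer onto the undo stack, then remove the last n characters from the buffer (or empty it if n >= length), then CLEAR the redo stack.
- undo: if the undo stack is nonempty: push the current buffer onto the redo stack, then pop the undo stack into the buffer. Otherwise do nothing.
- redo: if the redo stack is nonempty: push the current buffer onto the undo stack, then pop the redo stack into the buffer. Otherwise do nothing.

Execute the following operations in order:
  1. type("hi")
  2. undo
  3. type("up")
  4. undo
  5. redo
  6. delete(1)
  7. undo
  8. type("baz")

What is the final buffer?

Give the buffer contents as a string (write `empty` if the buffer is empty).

After op 1 (type): buf='hi' undo_depth=1 redo_depth=0
After op 2 (undo): buf='(empty)' undo_depth=0 redo_depth=1
After op 3 (type): buf='up' undo_depth=1 redo_depth=0
After op 4 (undo): buf='(empty)' undo_depth=0 redo_depth=1
After op 5 (redo): buf='up' undo_depth=1 redo_depth=0
After op 6 (delete): buf='u' undo_depth=2 redo_depth=0
After op 7 (undo): buf='up' undo_depth=1 redo_depth=1
After op 8 (type): buf='upbaz' undo_depth=2 redo_depth=0

Answer: upbaz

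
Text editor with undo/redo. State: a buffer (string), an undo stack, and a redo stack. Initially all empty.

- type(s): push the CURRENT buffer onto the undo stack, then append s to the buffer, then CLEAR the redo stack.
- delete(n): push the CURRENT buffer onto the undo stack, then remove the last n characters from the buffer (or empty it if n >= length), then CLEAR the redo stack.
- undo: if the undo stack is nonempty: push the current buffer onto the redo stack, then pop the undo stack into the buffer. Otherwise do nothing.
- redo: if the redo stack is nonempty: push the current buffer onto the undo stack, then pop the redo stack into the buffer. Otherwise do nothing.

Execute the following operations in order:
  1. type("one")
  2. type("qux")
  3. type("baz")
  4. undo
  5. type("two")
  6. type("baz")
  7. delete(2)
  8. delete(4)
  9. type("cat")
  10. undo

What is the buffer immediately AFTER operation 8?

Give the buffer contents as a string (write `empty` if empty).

After op 1 (type): buf='one' undo_depth=1 redo_depth=0
After op 2 (type): buf='onequx' undo_depth=2 redo_depth=0
After op 3 (type): buf='onequxbaz' undo_depth=3 redo_depth=0
After op 4 (undo): buf='onequx' undo_depth=2 redo_depth=1
After op 5 (type): buf='onequxtwo' undo_depth=3 redo_depth=0
After op 6 (type): buf='onequxtwobaz' undo_depth=4 redo_depth=0
After op 7 (delete): buf='onequxtwob' undo_depth=5 redo_depth=0
After op 8 (delete): buf='onequx' undo_depth=6 redo_depth=0

Answer: onequx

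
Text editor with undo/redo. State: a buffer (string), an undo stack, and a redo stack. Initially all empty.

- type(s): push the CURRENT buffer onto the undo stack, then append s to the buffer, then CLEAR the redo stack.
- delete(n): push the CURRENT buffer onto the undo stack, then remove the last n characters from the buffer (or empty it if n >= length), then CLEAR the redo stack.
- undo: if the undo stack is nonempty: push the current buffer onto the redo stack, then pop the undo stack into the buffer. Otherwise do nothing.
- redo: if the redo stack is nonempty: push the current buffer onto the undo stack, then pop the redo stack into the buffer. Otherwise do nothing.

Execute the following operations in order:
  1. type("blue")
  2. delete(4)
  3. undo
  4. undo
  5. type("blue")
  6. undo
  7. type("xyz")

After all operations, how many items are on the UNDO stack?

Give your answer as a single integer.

Answer: 1

Derivation:
After op 1 (type): buf='blue' undo_depth=1 redo_depth=0
After op 2 (delete): buf='(empty)' undo_depth=2 redo_depth=0
After op 3 (undo): buf='blue' undo_depth=1 redo_depth=1
After op 4 (undo): buf='(empty)' undo_depth=0 redo_depth=2
After op 5 (type): buf='blue' undo_depth=1 redo_depth=0
After op 6 (undo): buf='(empty)' undo_depth=0 redo_depth=1
After op 7 (type): buf='xyz' undo_depth=1 redo_depth=0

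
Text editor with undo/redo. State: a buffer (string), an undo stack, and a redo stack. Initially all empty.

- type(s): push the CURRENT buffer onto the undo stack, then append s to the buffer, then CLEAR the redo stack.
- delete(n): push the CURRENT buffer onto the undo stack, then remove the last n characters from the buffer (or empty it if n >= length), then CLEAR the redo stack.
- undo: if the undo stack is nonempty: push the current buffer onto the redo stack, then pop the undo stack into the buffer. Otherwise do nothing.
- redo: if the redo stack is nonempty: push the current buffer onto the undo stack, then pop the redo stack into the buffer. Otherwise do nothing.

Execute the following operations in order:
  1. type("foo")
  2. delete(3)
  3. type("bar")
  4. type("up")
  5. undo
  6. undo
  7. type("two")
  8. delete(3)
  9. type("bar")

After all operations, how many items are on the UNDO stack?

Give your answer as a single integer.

Answer: 5

Derivation:
After op 1 (type): buf='foo' undo_depth=1 redo_depth=0
After op 2 (delete): buf='(empty)' undo_depth=2 redo_depth=0
After op 3 (type): buf='bar' undo_depth=3 redo_depth=0
After op 4 (type): buf='barup' undo_depth=4 redo_depth=0
After op 5 (undo): buf='bar' undo_depth=3 redo_depth=1
After op 6 (undo): buf='(empty)' undo_depth=2 redo_depth=2
After op 7 (type): buf='two' undo_depth=3 redo_depth=0
After op 8 (delete): buf='(empty)' undo_depth=4 redo_depth=0
After op 9 (type): buf='bar' undo_depth=5 redo_depth=0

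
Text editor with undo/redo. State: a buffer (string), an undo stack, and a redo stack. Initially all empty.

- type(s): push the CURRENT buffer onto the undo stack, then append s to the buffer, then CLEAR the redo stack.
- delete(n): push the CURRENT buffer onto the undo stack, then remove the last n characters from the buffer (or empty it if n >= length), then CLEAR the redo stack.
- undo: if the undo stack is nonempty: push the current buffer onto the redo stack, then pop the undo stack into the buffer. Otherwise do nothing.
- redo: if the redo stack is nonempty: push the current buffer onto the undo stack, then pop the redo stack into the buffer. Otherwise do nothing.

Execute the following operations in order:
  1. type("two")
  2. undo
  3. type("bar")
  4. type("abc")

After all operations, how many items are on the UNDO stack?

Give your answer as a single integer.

Answer: 2

Derivation:
After op 1 (type): buf='two' undo_depth=1 redo_depth=0
After op 2 (undo): buf='(empty)' undo_depth=0 redo_depth=1
After op 3 (type): buf='bar' undo_depth=1 redo_depth=0
After op 4 (type): buf='barabc' undo_depth=2 redo_depth=0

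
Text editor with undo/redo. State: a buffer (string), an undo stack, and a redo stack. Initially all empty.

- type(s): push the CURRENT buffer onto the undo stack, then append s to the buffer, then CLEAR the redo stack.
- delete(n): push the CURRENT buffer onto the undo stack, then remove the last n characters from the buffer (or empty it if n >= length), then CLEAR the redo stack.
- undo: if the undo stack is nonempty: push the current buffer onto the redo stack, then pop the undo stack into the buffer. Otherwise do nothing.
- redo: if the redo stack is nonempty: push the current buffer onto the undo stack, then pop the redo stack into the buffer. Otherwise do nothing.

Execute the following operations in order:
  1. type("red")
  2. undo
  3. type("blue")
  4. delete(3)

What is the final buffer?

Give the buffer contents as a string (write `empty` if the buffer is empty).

Answer: b

Derivation:
After op 1 (type): buf='red' undo_depth=1 redo_depth=0
After op 2 (undo): buf='(empty)' undo_depth=0 redo_depth=1
After op 3 (type): buf='blue' undo_depth=1 redo_depth=0
After op 4 (delete): buf='b' undo_depth=2 redo_depth=0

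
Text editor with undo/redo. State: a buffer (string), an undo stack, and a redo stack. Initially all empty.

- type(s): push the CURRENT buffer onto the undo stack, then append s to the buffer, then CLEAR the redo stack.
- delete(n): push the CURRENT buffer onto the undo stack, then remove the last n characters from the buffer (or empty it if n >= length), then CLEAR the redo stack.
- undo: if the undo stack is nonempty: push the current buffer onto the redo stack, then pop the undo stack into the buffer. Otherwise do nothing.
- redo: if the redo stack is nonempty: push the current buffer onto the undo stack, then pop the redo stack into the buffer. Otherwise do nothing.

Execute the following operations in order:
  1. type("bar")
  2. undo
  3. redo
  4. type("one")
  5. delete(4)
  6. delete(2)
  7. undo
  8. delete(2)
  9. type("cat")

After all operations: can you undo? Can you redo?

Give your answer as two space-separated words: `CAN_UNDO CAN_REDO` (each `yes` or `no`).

Answer: yes no

Derivation:
After op 1 (type): buf='bar' undo_depth=1 redo_depth=0
After op 2 (undo): buf='(empty)' undo_depth=0 redo_depth=1
After op 3 (redo): buf='bar' undo_depth=1 redo_depth=0
After op 4 (type): buf='barone' undo_depth=2 redo_depth=0
After op 5 (delete): buf='ba' undo_depth=3 redo_depth=0
After op 6 (delete): buf='(empty)' undo_depth=4 redo_depth=0
After op 7 (undo): buf='ba' undo_depth=3 redo_depth=1
After op 8 (delete): buf='(empty)' undo_depth=4 redo_depth=0
After op 9 (type): buf='cat' undo_depth=5 redo_depth=0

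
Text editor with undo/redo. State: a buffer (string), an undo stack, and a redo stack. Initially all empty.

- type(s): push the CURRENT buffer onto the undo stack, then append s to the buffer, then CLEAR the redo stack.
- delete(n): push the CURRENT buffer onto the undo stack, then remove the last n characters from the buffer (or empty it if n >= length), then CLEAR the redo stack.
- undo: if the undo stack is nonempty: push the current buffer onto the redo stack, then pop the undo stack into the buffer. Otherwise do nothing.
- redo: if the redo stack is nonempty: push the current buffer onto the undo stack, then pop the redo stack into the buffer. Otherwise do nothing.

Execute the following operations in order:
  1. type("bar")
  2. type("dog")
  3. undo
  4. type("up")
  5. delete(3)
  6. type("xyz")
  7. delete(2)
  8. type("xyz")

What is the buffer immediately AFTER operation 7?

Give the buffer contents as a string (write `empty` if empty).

After op 1 (type): buf='bar' undo_depth=1 redo_depth=0
After op 2 (type): buf='bardog' undo_depth=2 redo_depth=0
After op 3 (undo): buf='bar' undo_depth=1 redo_depth=1
After op 4 (type): buf='barup' undo_depth=2 redo_depth=0
After op 5 (delete): buf='ba' undo_depth=3 redo_depth=0
After op 6 (type): buf='baxyz' undo_depth=4 redo_depth=0
After op 7 (delete): buf='bax' undo_depth=5 redo_depth=0

Answer: bax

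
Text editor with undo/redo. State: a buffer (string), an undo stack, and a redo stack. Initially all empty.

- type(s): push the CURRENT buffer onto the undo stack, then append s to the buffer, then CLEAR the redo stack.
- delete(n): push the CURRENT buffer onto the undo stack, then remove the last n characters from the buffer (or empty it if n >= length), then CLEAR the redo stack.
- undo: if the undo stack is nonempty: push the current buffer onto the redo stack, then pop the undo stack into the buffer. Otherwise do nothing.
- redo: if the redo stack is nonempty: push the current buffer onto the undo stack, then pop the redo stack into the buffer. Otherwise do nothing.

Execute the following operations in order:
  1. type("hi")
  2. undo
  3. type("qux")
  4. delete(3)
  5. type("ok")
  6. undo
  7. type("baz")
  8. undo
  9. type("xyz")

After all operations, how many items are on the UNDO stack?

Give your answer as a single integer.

Answer: 3

Derivation:
After op 1 (type): buf='hi' undo_depth=1 redo_depth=0
After op 2 (undo): buf='(empty)' undo_depth=0 redo_depth=1
After op 3 (type): buf='qux' undo_depth=1 redo_depth=0
After op 4 (delete): buf='(empty)' undo_depth=2 redo_depth=0
After op 5 (type): buf='ok' undo_depth=3 redo_depth=0
After op 6 (undo): buf='(empty)' undo_depth=2 redo_depth=1
After op 7 (type): buf='baz' undo_depth=3 redo_depth=0
After op 8 (undo): buf='(empty)' undo_depth=2 redo_depth=1
After op 9 (type): buf='xyz' undo_depth=3 redo_depth=0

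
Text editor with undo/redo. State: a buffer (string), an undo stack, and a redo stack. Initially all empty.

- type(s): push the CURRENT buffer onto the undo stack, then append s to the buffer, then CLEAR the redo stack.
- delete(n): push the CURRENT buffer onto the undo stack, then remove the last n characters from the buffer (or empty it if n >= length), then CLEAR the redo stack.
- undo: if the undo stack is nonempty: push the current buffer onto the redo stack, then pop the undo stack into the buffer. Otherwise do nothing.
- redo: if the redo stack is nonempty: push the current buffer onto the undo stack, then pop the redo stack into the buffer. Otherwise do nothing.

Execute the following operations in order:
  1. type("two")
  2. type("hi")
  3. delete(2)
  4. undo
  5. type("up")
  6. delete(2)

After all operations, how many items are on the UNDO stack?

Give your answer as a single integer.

After op 1 (type): buf='two' undo_depth=1 redo_depth=0
After op 2 (type): buf='twohi' undo_depth=2 redo_depth=0
After op 3 (delete): buf='two' undo_depth=3 redo_depth=0
After op 4 (undo): buf='twohi' undo_depth=2 redo_depth=1
After op 5 (type): buf='twohiup' undo_depth=3 redo_depth=0
After op 6 (delete): buf='twohi' undo_depth=4 redo_depth=0

Answer: 4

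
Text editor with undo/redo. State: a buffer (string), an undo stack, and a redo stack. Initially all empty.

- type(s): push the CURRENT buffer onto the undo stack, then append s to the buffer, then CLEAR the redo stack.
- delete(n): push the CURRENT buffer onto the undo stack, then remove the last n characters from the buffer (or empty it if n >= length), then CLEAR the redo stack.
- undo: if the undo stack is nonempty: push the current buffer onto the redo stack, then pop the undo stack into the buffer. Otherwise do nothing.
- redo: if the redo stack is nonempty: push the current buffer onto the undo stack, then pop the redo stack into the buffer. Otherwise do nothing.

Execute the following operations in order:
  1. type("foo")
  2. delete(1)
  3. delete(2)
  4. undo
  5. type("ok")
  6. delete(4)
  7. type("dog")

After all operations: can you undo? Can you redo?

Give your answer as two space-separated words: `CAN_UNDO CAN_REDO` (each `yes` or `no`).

After op 1 (type): buf='foo' undo_depth=1 redo_depth=0
After op 2 (delete): buf='fo' undo_depth=2 redo_depth=0
After op 3 (delete): buf='(empty)' undo_depth=3 redo_depth=0
After op 4 (undo): buf='fo' undo_depth=2 redo_depth=1
After op 5 (type): buf='fook' undo_depth=3 redo_depth=0
After op 6 (delete): buf='(empty)' undo_depth=4 redo_depth=0
After op 7 (type): buf='dog' undo_depth=5 redo_depth=0

Answer: yes no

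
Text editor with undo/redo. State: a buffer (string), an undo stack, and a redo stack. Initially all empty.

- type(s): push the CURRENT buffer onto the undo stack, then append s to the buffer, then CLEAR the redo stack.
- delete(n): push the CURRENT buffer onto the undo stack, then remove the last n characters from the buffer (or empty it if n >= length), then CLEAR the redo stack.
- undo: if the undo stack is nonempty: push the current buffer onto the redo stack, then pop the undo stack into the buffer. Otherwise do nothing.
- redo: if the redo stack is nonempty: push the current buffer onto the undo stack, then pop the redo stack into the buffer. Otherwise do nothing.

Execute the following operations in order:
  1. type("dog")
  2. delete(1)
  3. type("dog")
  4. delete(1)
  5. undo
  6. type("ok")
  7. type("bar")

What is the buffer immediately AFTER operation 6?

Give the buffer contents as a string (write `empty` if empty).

Answer: dodogok

Derivation:
After op 1 (type): buf='dog' undo_depth=1 redo_depth=0
After op 2 (delete): buf='do' undo_depth=2 redo_depth=0
After op 3 (type): buf='dodog' undo_depth=3 redo_depth=0
After op 4 (delete): buf='dodo' undo_depth=4 redo_depth=0
After op 5 (undo): buf='dodog' undo_depth=3 redo_depth=1
After op 6 (type): buf='dodogok' undo_depth=4 redo_depth=0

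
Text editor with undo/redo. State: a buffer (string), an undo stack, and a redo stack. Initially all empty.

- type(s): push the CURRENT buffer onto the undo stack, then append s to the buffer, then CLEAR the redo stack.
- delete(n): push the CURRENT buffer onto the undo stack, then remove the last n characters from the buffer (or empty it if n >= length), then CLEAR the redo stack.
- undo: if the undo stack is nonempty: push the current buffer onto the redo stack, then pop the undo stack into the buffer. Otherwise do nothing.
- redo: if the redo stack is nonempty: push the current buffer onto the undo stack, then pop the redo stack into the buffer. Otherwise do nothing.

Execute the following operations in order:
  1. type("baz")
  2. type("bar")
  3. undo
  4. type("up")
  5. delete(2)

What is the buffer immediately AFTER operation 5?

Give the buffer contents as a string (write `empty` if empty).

After op 1 (type): buf='baz' undo_depth=1 redo_depth=0
After op 2 (type): buf='bazbar' undo_depth=2 redo_depth=0
After op 3 (undo): buf='baz' undo_depth=1 redo_depth=1
After op 4 (type): buf='bazup' undo_depth=2 redo_depth=0
After op 5 (delete): buf='baz' undo_depth=3 redo_depth=0

Answer: baz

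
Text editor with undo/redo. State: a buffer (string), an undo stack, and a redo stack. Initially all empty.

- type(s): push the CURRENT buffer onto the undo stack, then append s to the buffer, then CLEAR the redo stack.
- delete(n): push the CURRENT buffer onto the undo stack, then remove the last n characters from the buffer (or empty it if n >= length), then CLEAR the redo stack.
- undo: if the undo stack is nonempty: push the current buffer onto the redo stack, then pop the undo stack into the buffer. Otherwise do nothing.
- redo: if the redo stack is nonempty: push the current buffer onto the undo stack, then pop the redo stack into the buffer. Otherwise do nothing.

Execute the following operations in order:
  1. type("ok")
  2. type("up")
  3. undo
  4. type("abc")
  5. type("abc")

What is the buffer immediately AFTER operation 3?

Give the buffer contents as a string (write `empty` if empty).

After op 1 (type): buf='ok' undo_depth=1 redo_depth=0
After op 2 (type): buf='okup' undo_depth=2 redo_depth=0
After op 3 (undo): buf='ok' undo_depth=1 redo_depth=1

Answer: ok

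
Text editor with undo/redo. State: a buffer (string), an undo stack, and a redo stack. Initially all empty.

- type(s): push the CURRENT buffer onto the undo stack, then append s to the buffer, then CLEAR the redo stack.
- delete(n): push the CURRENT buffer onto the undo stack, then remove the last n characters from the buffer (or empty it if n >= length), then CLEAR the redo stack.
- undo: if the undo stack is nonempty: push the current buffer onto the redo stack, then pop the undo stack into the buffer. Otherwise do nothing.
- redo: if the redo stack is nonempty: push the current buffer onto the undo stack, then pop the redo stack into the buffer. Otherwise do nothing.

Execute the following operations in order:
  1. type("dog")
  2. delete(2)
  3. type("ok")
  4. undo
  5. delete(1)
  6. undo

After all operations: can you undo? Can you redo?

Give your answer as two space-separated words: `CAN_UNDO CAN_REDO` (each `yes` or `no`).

After op 1 (type): buf='dog' undo_depth=1 redo_depth=0
After op 2 (delete): buf='d' undo_depth=2 redo_depth=0
After op 3 (type): buf='dok' undo_depth=3 redo_depth=0
After op 4 (undo): buf='d' undo_depth=2 redo_depth=1
After op 5 (delete): buf='(empty)' undo_depth=3 redo_depth=0
After op 6 (undo): buf='d' undo_depth=2 redo_depth=1

Answer: yes yes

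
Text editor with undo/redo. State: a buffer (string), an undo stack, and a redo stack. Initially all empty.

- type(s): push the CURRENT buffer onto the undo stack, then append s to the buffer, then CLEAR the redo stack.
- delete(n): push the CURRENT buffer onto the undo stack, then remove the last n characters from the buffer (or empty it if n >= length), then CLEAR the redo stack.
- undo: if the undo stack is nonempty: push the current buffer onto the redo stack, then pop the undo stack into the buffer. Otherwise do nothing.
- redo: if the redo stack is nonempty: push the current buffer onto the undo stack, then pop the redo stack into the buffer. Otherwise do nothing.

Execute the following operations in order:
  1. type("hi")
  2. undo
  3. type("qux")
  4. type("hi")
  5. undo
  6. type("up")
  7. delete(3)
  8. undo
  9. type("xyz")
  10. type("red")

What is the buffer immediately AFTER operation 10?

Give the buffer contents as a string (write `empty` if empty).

Answer: quxupxyzred

Derivation:
After op 1 (type): buf='hi' undo_depth=1 redo_depth=0
After op 2 (undo): buf='(empty)' undo_depth=0 redo_depth=1
After op 3 (type): buf='qux' undo_depth=1 redo_depth=0
After op 4 (type): buf='quxhi' undo_depth=2 redo_depth=0
After op 5 (undo): buf='qux' undo_depth=1 redo_depth=1
After op 6 (type): buf='quxup' undo_depth=2 redo_depth=0
After op 7 (delete): buf='qu' undo_depth=3 redo_depth=0
After op 8 (undo): buf='quxup' undo_depth=2 redo_depth=1
After op 9 (type): buf='quxupxyz' undo_depth=3 redo_depth=0
After op 10 (type): buf='quxupxyzred' undo_depth=4 redo_depth=0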